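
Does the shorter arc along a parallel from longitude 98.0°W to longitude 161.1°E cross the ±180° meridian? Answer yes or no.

Yes

Naïve |161.1 − -98.0| = 259.1° > 180°, so the shorter arc goes the other way round — across 180°.
Signed shortest Δλ = ((161.1 − -98.0 + 180) mod 360) − 180 = -100.9°.
Going west by 100.9° from -98.0° passes through 180° before reaching +161.1°.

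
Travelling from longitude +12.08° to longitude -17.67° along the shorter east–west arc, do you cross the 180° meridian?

Signed shortest Δλ = ((-17.67 − 12.08 + 180) mod 360) − 180 = -29.75°.
Going west by 29.75° from +12.08° reaches -17.67° without touching 180°.

No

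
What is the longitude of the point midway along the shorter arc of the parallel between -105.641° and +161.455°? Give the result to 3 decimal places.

-152.093°

Signed shortest Δλ from -105.641° to +161.455° is -92.904°.
Midpoint longitude = -105.641° + (-92.904°)/2 = -105.641° − 46.452° = -152.093°.
(The naïve average (-105.641 + +161.455)/2 = 27.907° is on the wrong side of the globe.)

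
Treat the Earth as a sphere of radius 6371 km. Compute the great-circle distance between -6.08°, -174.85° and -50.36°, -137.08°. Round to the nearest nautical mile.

3262 nmi

Δλ = -137.08 − -174.85 = 37.77°.
Δφ = -50.36 − -6.08 = -44.28°.
a = sin²(Δφ/2) + cos φ₁ · cos φ₂ · sin²(Δλ/2) = 0.208490.
c = 2·atan2(√a, √(1−a)) = 0.94836 rad → d = 6371·c ≈ 6041.97 km ≈ 3262.40 nmi.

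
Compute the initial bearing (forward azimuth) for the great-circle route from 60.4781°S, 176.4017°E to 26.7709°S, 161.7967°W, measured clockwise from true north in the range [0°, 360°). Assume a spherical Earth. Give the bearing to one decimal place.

Δλ = -161.7967 − 176.4017 = -338.1984°; wrapped into (−180°, 180°]: 21.8016°.
θ = atan2( sin Δλ · cos φ₂ , cos φ₁ · sin φ₂ − sin φ₁ · cos φ₂ · cos Δλ )
  = atan2(0.33159, 0.49938) = 33.584° → normalised to [0°, 360°): 33.584°.

33.6°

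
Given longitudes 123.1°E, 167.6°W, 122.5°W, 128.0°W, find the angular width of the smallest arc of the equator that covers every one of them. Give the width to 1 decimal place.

114.4°

Sort the longitudes: -167.6°, -128.0°, -122.5°, +123.1°.
Eastward gaps between consecutive values (wrapping around): 39.6°, 5.5°, 245.6°, 69.3°.
Largest gap = 245.6° ⇒ minimal covering band is its complement: 360° − 245.6° = 114.4°.
Band runs from +123.1° eastward to -122.5°, crossing the antimeridian.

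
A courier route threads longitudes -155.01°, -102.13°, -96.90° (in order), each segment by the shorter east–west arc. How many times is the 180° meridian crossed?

Leg 1: -155.01° → -102.13°, shortest Δλ = 52.88° (east) — does not cross 180°.
Leg 2: -102.13° → -96.90°, shortest Δλ = 5.23° (east) — does not cross 180°.
Total crossings: 0.

0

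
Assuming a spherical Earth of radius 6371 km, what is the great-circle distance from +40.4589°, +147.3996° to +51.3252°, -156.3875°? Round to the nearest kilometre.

Δλ = -156.3875 − 147.3996 = -303.7871°; wrapped into (−180°, 180°]: 56.2129°.
Δφ = 51.3252 − 40.4589 = 10.8663°.
a = sin²(Δφ/2) + cos φ₁ · cos φ₂ · sin²(Δλ/2) = 0.114493.
c = 2·atan2(√a, √(1−a)) = 0.69037 rad → d = 6371·c ≈ 4398.32 km.

4398 km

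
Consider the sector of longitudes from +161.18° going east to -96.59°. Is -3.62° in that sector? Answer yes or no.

No

Band width going east from +161.18° to -96.59°: ((-96.59 − 161.18) mod 360) = 102.23°.
Offset of -3.62° east of the west edge: ((-3.62 − 161.18) mod 360) = 195.20°.
195.20° > 102.23° ⇒ outside.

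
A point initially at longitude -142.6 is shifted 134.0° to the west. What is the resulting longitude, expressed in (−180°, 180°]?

+83.4°

Start at -142.6°; shift −134.0° → -276.6°.
-276.6° lies outside (−180°, 180°]; add 360° → +83.4°.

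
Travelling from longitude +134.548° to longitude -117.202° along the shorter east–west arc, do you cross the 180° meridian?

Yes

Naïve |-117.202 − 134.548| = 251.75° > 180°, so the shorter arc goes the other way round — across 180°.
Signed shortest Δλ = ((-117.202 − 134.548 + 180) mod 360) − 180 = 108.25°.
Going east by 108.25° from +134.548° passes through 180° before reaching -117.202°.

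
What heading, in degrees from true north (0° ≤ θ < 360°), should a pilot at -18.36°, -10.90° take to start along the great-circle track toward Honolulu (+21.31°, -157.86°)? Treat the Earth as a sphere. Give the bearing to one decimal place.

Δλ = -157.86 − -10.90 = -146.96°.
θ = atan2( sin Δλ · cos φ₂ , cos φ₁ · sin φ₂ − sin φ₁ · cos φ₂ · cos Δλ )
  = atan2(-0.50795, 0.09892) = -78.980° → normalised to [0°, 360°): 281.020°.

281.0°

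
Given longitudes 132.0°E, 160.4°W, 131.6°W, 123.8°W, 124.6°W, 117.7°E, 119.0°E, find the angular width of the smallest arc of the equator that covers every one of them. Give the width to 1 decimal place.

118.5°

Sort the longitudes: -160.4°, -131.6°, -124.6°, -123.8°, +117.7°, +119.0°, +132.0°.
Eastward gaps between consecutive values (wrapping around): 28.8°, 7.0°, 0.8°, 241.5°, 1.3°, 13.0°, 67.6°.
Largest gap = 241.5° ⇒ minimal covering band is its complement: 360° − 241.5° = 118.5°.
Band runs from +117.7° eastward to -123.8°, crossing the antimeridian.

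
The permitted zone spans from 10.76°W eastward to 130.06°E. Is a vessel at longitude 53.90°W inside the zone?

Band width going east from -10.76° to +130.06°: ((130.06 − -10.76) mod 360) = 140.82°.
Offset of -53.90° east of the west edge: ((-53.90 − -10.76) mod 360) = 316.86°.
316.86° > 140.82° ⇒ outside.

No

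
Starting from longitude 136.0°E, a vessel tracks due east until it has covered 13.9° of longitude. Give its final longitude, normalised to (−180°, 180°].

Start at +136.0°; shift +13.9° → +149.9°.
+149.9° already lies in (−180°, 180°].

149.9°E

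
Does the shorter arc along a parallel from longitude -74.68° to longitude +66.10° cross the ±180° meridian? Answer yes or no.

No

Signed shortest Δλ = ((66.10 − -74.68 + 180) mod 360) − 180 = 140.78°.
Going east by 140.78° from -74.68° reaches +66.10° without touching 180°.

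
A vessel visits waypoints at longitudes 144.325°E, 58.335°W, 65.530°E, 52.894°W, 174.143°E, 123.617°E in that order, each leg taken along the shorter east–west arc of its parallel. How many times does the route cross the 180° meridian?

Leg 1: +144.325° → -58.335°, shortest Δλ = 157.34° (east) — crosses 180°.
Leg 2: -58.335° → +65.530°, shortest Δλ = 123.865° (east) — does not cross 180°.
Leg 3: +65.530° → -52.894°, shortest Δλ = -118.424° (west) — does not cross 180°.
Leg 4: -52.894° → +174.143°, shortest Δλ = -132.963° (west) — crosses 180°.
Leg 5: +174.143° → +123.617°, shortest Δλ = -50.526° (west) — does not cross 180°.
Total crossings: 2.

2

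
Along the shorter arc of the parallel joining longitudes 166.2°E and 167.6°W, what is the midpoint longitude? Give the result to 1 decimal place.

179.3°E

Signed shortest Δλ from +166.2° to -167.6° is +26.2°.
Midpoint longitude = +166.2° + (+26.2°)/2 = +166.2° + 13.1° = +179.3°.
(The naïve average (+166.2 + -167.6)/2 = -0.7° is on the wrong side of the globe.)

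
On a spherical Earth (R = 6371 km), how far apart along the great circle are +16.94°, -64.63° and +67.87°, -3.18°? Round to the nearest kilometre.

Δλ = -3.18 − -64.63 = 61.45°.
Δφ = 67.87 − 16.94 = 50.93°.
a = sin²(Δφ/2) + cos φ₁ · cos φ₂ · sin²(Δλ/2) = 0.278934.
c = 2·atan2(√a, √(1−a)) = 1.11282 rad → d = 6371·c ≈ 7089.79 km.

7090 km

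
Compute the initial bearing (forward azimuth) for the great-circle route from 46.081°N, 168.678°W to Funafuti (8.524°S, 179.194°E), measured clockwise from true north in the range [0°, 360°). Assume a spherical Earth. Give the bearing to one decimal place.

194.6°

Δλ = 179.194 − -168.678 = 347.872°; wrapped into (−180°, 180°]: -12.128°.
θ = atan2( sin Δλ · cos φ₂ , cos φ₁ · sin φ₂ − sin φ₁ · cos φ₂ · cos Δλ )
  = atan2(-0.20778, -0.79928) = -165.428° → normalised to [0°, 360°): 194.572°.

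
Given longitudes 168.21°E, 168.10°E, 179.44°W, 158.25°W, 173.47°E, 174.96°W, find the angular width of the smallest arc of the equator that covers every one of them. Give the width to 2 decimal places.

33.65°

Sort the longitudes: -179.44°, -174.96°, -158.25°, +168.10°, +168.21°, +173.47°.
Eastward gaps between consecutive values (wrapping around): 4.48°, 16.71°, 326.35°, 0.11°, 5.26°, 7.09°.
Largest gap = 326.35° ⇒ minimal covering band is its complement: 360° − 326.35° = 33.65°.
Band runs from +168.10° eastward to -158.25°, crossing the antimeridian.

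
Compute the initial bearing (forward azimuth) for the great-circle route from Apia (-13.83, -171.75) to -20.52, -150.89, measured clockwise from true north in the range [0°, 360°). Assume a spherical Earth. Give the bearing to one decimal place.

Δλ = -150.89 − -171.75 = 20.86°.
θ = atan2( sin Δλ · cos φ₂ , cos φ₁ · sin φ₂ − sin φ₁ · cos φ₂ · cos Δλ )
  = atan2(0.33349, -0.13117) = 111.471° → normalised to [0°, 360°): 111.471°.

111.5°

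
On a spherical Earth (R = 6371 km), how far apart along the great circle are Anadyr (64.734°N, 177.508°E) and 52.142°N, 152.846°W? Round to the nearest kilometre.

Δλ = -152.846 − 177.508 = -330.354°; wrapped into (−180°, 180°]: 29.646°.
Δφ = 52.142 − 64.734 = -12.592°.
a = sin²(Δφ/2) + cos φ₁ · cos φ₂ · sin²(Δλ/2) = 0.029171.
c = 2·atan2(√a, √(1−a)) = 0.34327 rad → d = 6371·c ≈ 2186.99 km.

2187 km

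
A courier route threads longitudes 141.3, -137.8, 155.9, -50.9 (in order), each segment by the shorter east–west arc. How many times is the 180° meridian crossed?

Leg 1: +141.3° → -137.8°, shortest Δλ = 80.9° (east) — crosses 180°.
Leg 2: -137.8° → +155.9°, shortest Δλ = -66.3° (west) — crosses 180°.
Leg 3: +155.9° → -50.9°, shortest Δλ = 153.2° (east) — crosses 180°.
Total crossings: 3.

3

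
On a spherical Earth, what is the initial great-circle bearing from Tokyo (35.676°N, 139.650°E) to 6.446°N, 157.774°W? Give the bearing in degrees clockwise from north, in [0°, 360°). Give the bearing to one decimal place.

Δλ = -157.774 − 139.650 = -297.424°; wrapped into (−180°, 180°]: 62.576°.
θ = atan2( sin Δλ · cos φ₂ , cos φ₁ · sin φ₂ − sin φ₁ · cos φ₂ · cos Δλ )
  = atan2(0.88201, -0.17571) = 101.267° → normalised to [0°, 360°): 101.267°.

101.3°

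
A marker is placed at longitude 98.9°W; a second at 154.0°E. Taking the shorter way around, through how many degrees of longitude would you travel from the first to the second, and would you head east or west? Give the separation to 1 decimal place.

107.1° west

Raw difference: 154.0 − -98.9 = 252.9°.
Normalise into (−180°, 180°]: 252.9° − 360° = -107.1°.
Negative ⇒ the second point lies to the west; separation 107.1°.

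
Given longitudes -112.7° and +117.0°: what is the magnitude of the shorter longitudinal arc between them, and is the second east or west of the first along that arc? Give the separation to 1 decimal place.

130.3° west

Raw difference: 117.0 − -112.7 = 229.7°.
Normalise into (−180°, 180°]: 229.7° − 360° = -130.3°.
Negative ⇒ the second point lies to the west; separation 130.3°.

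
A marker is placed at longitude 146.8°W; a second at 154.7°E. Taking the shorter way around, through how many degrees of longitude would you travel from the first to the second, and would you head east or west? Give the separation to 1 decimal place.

Raw difference: 154.7 − -146.8 = 301.5°.
Normalise into (−180°, 180°]: 301.5° − 360° = -58.5°.
Negative ⇒ the second point lies to the west; separation 58.5°.

58.5° west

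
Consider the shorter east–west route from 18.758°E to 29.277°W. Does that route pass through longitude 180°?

No

Signed shortest Δλ = ((-29.277 − 18.758 + 180) mod 360) − 180 = -48.035°.
Going west by 48.035° from +18.758° reaches -29.277° without touching 180°.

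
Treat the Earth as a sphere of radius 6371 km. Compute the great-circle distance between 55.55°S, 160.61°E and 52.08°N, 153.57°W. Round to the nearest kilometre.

Δλ = -153.57 − 160.61 = -314.18°; wrapped into (−180°, 180°]: 45.82°.
Δφ = 52.08 − -55.55 = 107.63°.
a = sin²(Δφ/2) + cos φ₁ · cos φ₂ · sin²(Δλ/2) = 0.704118.
c = 2·atan2(√a, √(1−a)) = 1.99132 rad → d = 6371·c ≈ 12686.68 km.

12687 km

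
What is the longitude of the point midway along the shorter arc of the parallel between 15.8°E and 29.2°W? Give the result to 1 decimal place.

6.7°W

Signed shortest Δλ from +15.8° to -29.2° is -45.0°.
Midpoint longitude = +15.8° + (-45.0°)/2 = +15.8° − 22.5° = -6.7°.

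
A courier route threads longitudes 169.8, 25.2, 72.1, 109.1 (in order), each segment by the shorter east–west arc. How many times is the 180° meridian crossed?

Leg 1: +169.8° → +25.2°, shortest Δλ = -144.6° (west) — does not cross 180°.
Leg 2: +25.2° → +72.1°, shortest Δλ = 46.9° (east) — does not cross 180°.
Leg 3: +72.1° → +109.1°, shortest Δλ = 37.0° (east) — does not cross 180°.
Total crossings: 0.

0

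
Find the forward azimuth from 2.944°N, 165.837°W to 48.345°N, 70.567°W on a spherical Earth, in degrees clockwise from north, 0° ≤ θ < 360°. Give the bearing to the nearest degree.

41°

Δλ = -70.567 − -165.837 = 95.270°.
θ = atan2( sin Δλ · cos φ₂ , cos φ₁ · sin φ₂ − sin φ₁ · cos φ₂ · cos Δλ )
  = atan2(0.66183, 0.74931) = 41.453° → normalised to [0°, 360°): 41.453°.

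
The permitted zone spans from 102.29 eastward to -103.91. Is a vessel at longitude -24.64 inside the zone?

Band width going east from +102.29° to -103.91°: ((-103.91 − 102.29) mod 360) = 153.80°.
Offset of -24.64° east of the west edge: ((-24.64 − 102.29) mod 360) = 233.07°.
233.07° > 153.80° ⇒ outside.

No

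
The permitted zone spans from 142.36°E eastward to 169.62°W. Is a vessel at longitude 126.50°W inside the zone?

No

Band width going east from +142.36° to -169.62°: ((-169.62 − 142.36) mod 360) = 48.02°.
Offset of -126.50° east of the west edge: ((-126.50 − 142.36) mod 360) = 91.14°.
91.14° > 48.02° ⇒ outside.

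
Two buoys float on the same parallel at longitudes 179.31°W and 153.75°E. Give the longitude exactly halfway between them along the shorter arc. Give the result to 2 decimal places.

167.22°E

Signed shortest Δλ from -179.31° to +153.75° is -26.94°.
Midpoint longitude = -179.31° + (-26.94°)/2 = -179.31° − 13.47° = -192.78°.
Normalise into (−180°, 180°]: +167.22°.
(The naïve average (-179.31 + +153.75)/2 = -12.78° is on the wrong side of the globe.)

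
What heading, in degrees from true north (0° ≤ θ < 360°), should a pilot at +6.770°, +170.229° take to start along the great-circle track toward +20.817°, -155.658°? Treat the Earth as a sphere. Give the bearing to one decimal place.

Δλ = -155.658 − 170.229 = -325.887°; wrapped into (−180°, 180°]: 34.113°.
θ = atan2( sin Δλ · cos φ₂ , cos φ₁ · sin φ₂ − sin φ₁ · cos φ₂ · cos Δλ )
  = atan2(0.52422, 0.26168) = 63.473° → normalised to [0°, 360°): 63.473°.

63.5°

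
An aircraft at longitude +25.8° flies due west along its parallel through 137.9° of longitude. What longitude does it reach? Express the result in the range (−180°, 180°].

Start at +25.8°; shift −137.9° → -112.1°.
-112.1° already lies in (−180°, 180°].

-112.1°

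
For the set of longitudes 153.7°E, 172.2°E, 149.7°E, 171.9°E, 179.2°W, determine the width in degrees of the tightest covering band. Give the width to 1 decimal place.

Sort the longitudes: -179.2°, +149.7°, +153.7°, +171.9°, +172.2°.
Eastward gaps between consecutive values (wrapping around): 328.9°, 4.0°, 18.2°, 0.3°, 8.6°.
Largest gap = 328.9° ⇒ minimal covering band is its complement: 360° − 328.9° = 31.1°.
Band runs from +149.7° eastward to -179.2°, crossing the antimeridian.

31.1°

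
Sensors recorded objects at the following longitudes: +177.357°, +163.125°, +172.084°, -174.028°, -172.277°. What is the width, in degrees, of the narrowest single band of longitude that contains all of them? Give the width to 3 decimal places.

Sort the longitudes: -174.028°, -172.277°, +163.125°, +172.084°, +177.357°.
Eastward gaps between consecutive values (wrapping around): 1.751°, 335.402°, 8.959°, 5.273°, 8.615°.
Largest gap = 335.402° ⇒ minimal covering band is its complement: 360° − 335.402° = 24.598°.
Band runs from +163.125° eastward to -172.277°, crossing the antimeridian.

24.598°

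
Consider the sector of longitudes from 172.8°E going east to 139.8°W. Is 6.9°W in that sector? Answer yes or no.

No

Band width going east from +172.8° to -139.8°: ((-139.8 − 172.8) mod 360) = 47.4°.
Offset of -6.9° east of the west edge: ((-6.9 − 172.8) mod 360) = 180.3°.
180.3° > 47.4° ⇒ outside.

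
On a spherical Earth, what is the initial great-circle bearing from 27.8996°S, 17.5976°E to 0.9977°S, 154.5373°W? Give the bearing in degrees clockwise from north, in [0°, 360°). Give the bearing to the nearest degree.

196°

Δλ = -154.5373 − 17.5976 = -172.1349°.
θ = atan2( sin Δλ · cos φ₂ , cos φ₁ · sin φ₂ − sin φ₁ · cos φ₂ · cos Δλ )
  = atan2(-0.13682, -0.47884) = -164.054° → normalised to [0°, 360°): 195.946°.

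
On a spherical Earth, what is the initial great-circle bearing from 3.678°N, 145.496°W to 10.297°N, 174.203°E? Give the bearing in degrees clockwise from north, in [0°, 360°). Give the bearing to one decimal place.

Δλ = 174.203 − -145.496 = 319.699°; wrapped into (−180°, 180°]: -40.301°.
θ = atan2( sin Δλ · cos φ₂ , cos φ₁ · sin φ₂ − sin φ₁ · cos φ₂ · cos Δλ )
  = atan2(-0.63639, 0.13025) = -78.433° → normalised to [0°, 360°): 281.567°.

281.6°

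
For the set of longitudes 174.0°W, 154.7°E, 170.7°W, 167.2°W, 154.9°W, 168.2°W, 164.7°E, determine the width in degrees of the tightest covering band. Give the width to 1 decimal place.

50.4°

Sort the longitudes: -174.0°, -170.7°, -168.2°, -167.2°, -154.9°, +154.7°, +164.7°.
Eastward gaps between consecutive values (wrapping around): 3.3°, 2.5°, 1.0°, 12.3°, 309.6°, 10.0°, 21.3°.
Largest gap = 309.6° ⇒ minimal covering band is its complement: 360° − 309.6° = 50.4°.
Band runs from +154.7° eastward to -154.9°, crossing the antimeridian.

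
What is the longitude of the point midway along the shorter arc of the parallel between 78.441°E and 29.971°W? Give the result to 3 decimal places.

Signed shortest Δλ from +78.441° to -29.971° is -108.412°.
Midpoint longitude = +78.441° + (-108.412°)/2 = +78.441° − 54.206° = +24.235°.

24.235°E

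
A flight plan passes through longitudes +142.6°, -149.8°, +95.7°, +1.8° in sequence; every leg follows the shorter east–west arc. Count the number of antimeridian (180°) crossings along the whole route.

Leg 1: +142.6° → -149.8°, shortest Δλ = 67.6° (east) — crosses 180°.
Leg 2: -149.8° → +95.7°, shortest Δλ = -114.5° (west) — crosses 180°.
Leg 3: +95.7° → +1.8°, shortest Δλ = -93.9° (west) — does not cross 180°.
Total crossings: 2.

2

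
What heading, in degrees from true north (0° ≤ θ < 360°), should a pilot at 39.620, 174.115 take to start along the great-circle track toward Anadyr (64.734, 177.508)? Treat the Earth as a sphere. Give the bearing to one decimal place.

Δλ = 177.508 − 174.115 = 3.393°.
θ = atan2( sin Δλ · cos φ₂ , cos φ₁ · sin φ₂ − sin φ₁ · cos φ₂ · cos Δλ )
  = atan2(0.02526, 0.42490) = 3.402° → normalised to [0°, 360°): 3.402°.

3.4°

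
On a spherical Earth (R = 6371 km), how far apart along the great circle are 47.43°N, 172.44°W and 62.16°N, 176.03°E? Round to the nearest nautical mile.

967 nmi

Δλ = 176.03 − -172.44 = 348.47°; wrapped into (−180°, 180°]: -11.53°.
Δφ = 62.16 − 47.43 = 14.73°.
a = sin²(Δφ/2) + cos φ₁ · cos φ₂ · sin²(Δλ/2) = 0.019620.
c = 2·atan2(√a, √(1−a)) = 0.28107 rad → d = 6371·c ≈ 1790.69 km ≈ 966.90 nmi.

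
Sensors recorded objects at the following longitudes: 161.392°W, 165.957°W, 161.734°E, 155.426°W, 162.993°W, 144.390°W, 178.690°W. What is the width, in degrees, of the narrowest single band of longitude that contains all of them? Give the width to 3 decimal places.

53.876°

Sort the longitudes: -178.690°, -165.957°, -162.993°, -161.392°, -155.426°, -144.390°, +161.734°.
Eastward gaps between consecutive values (wrapping around): 12.733°, 2.964°, 1.601°, 5.966°, 11.036°, 306.124°, 19.576°.
Largest gap = 306.124° ⇒ minimal covering band is its complement: 360° − 306.124° = 53.876°.
Band runs from +161.734° eastward to -144.390°, crossing the antimeridian.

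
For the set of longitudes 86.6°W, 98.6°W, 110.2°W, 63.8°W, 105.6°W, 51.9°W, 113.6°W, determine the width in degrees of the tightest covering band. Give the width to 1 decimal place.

61.7°

Sort the longitudes: -113.6°, -110.2°, -105.6°, -98.6°, -86.6°, -63.8°, -51.9°.
Eastward gaps between consecutive values (wrapping around): 3.4°, 4.6°, 7.0°, 12.0°, 22.8°, 11.9°, 298.3°.
Largest gap = 298.3° ⇒ minimal covering band is its complement: 360° − 298.3° = 61.7°.
Band runs from -113.6° eastward to -51.9°.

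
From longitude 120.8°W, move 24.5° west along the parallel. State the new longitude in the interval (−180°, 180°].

145.3°W

Start at -120.8°; shift −24.5° → -145.3°.
-145.3° already lies in (−180°, 180°].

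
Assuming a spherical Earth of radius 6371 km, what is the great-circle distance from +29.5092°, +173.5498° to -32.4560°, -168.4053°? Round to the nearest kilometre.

Δλ = -168.4053 − 173.5498 = -341.9551°; wrapped into (−180°, 180°]: 18.0449°.
Δφ = -32.4560 − 29.5092 = -61.9652°.
a = sin²(Δφ/2) + cos φ₁ · cos φ₂ · sin²(Δλ/2) = 0.283056.
c = 2·atan2(√a, √(1−a)) = 1.12199 rad → d = 6371·c ≈ 7148.21 km.

7148 km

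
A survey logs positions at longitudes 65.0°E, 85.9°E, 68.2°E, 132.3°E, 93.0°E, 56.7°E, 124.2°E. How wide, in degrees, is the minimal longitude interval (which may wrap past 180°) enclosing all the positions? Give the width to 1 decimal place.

Sort the longitudes: +56.7°, +65.0°, +68.2°, +85.9°, +93.0°, +124.2°, +132.3°.
Eastward gaps between consecutive values (wrapping around): 8.3°, 3.2°, 17.7°, 7.1°, 31.2°, 8.1°, 284.4°.
Largest gap = 284.4° ⇒ minimal covering band is its complement: 360° − 284.4° = 75.6°.
Band runs from +56.7° eastward to +132.3°.

75.6°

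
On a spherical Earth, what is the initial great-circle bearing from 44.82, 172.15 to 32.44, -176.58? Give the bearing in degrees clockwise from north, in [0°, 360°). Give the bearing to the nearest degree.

Δλ = -176.58 − 172.15 = -348.73°; wrapped into (−180°, 180°]: 11.27°.
θ = atan2( sin Δλ · cos φ₂ , cos φ₁ · sin φ₂ − sin φ₁ · cos φ₂ · cos Δλ )
  = atan2(0.16494, -0.20292) = 140.896° → normalised to [0°, 360°): 140.896°.

141°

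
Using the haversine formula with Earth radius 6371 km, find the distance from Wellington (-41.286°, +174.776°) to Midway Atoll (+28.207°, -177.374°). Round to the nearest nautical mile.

Δλ = -177.374 − 174.776 = -352.150°; wrapped into (−180°, 180°]: 7.850°.
Δφ = 28.207 − -41.286 = 69.493°.
a = sin²(Δφ/2) + cos φ₁ · cos φ₂ · sin²(Δλ/2) = 0.327942.
c = 2·atan2(√a, √(1−a)) = 1.21950 rad → d = 6371·c ≈ 7769.43 km ≈ 4195.15 nmi.

4195 nmi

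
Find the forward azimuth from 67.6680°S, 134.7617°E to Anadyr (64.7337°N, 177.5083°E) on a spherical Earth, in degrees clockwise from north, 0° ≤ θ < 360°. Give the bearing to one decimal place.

24.6°

Δλ = 177.5083 − 134.7617 = 42.7466°.
θ = atan2( sin Δλ · cos φ₂ , cos φ₁ · sin φ₂ − sin φ₁ · cos φ₂ · cos Δλ )
  = atan2(0.28971, 0.63356) = 24.573° → normalised to [0°, 360°): 24.573°.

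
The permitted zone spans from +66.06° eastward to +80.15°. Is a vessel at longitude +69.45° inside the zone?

Band width going east from +66.06° to +80.15°: ((80.15 − 66.06) mod 360) = 14.09°.
Offset of +69.45° east of the west edge: ((69.45 − 66.06) mod 360) = 3.39°.
3.39° ≤ 14.09° ⇒ inside.

Yes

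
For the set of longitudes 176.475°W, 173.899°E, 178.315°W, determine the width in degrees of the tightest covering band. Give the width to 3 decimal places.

Sort the longitudes: -178.315°, -176.475°, +173.899°.
Eastward gaps between consecutive values (wrapping around): 1.840°, 350.374°, 7.786°.
Largest gap = 350.374° ⇒ minimal covering band is its complement: 360° − 350.374° = 9.626°.
Band runs from +173.899° eastward to -176.475°, crossing the antimeridian.

9.626°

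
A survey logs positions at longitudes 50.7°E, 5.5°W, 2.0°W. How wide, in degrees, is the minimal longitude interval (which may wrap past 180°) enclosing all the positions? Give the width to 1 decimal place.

Sort the longitudes: -5.5°, -2.0°, +50.7°.
Eastward gaps between consecutive values (wrapping around): 3.5°, 52.7°, 303.8°.
Largest gap = 303.8° ⇒ minimal covering band is its complement: 360° − 303.8° = 56.2°.
Band runs from -5.5° eastward to +50.7°.

56.2°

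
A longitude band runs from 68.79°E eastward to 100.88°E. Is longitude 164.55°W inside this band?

Band width going east from +68.79° to +100.88°: ((100.88 − 68.79) mod 360) = 32.09°.
Offset of -164.55° east of the west edge: ((-164.55 − 68.79) mod 360) = 126.66°.
126.66° > 32.09° ⇒ outside.

No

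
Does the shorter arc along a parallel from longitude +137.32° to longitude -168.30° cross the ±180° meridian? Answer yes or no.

Naïve |-168.30 − 137.32| = 305.62° > 180°, so the shorter arc goes the other way round — across 180°.
Signed shortest Δλ = ((-168.30 − 137.32 + 180) mod 360) − 180 = 54.38°.
Going east by 54.38° from +137.32° passes through 180° before reaching -168.30°.

Yes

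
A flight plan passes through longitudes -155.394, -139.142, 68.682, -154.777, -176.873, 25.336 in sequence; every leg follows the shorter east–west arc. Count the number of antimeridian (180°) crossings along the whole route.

Leg 1: -155.394° → -139.142°, shortest Δλ = 16.252° (east) — does not cross 180°.
Leg 2: -139.142° → +68.682°, shortest Δλ = -152.176° (west) — crosses 180°.
Leg 3: +68.682° → -154.777°, shortest Δλ = 136.541° (east) — crosses 180°.
Leg 4: -154.777° → -176.873°, shortest Δλ = -22.096° (west) — does not cross 180°.
Leg 5: -176.873° → +25.336°, shortest Δλ = -157.791° (west) — crosses 180°.
Total crossings: 3.

3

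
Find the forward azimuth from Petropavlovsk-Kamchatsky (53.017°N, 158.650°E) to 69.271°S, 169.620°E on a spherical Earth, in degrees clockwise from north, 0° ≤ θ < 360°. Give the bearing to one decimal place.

Δλ = 169.620 − 158.650 = 10.970°.
θ = atan2( sin Δλ · cos φ₂ , cos φ₁ · sin φ₂ − sin φ₁ · cos φ₂ · cos Δλ )
  = atan2(0.06735, -0.84021) = 175.417° → normalised to [0°, 360°): 175.417°.

175.4°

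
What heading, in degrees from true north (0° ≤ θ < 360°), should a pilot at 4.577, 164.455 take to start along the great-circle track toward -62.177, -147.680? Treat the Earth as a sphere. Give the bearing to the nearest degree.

159°

Δλ = -147.680 − 164.455 = -312.135°; wrapped into (−180°, 180°]: 47.865°.
θ = atan2( sin Δλ · cos φ₂ , cos φ₁ · sin φ₂ − sin φ₁ · cos φ₂ · cos Δλ )
  = atan2(0.34612, -0.90656) = 159.103° → normalised to [0°, 360°): 159.103°.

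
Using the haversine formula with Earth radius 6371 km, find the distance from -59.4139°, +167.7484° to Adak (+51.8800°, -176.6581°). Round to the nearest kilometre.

Δλ = -176.6581 − 167.7484 = -344.4065°; wrapped into (−180°, 180°]: 15.5935°.
Δφ = 51.8800 − -59.4139 = 111.2939°.
a = sin²(Δφ/2) + cos φ₁ · cos φ₂ · sin²(Δλ/2) = 0.687357.
c = 2·atan2(√a, √(1−a)) = 1.95488 rad → d = 6371·c ≈ 12454.57 km.

12455 km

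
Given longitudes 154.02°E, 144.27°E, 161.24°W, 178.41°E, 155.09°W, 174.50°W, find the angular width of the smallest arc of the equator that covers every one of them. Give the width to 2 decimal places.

Sort the longitudes: -174.50°, -161.24°, -155.09°, +144.27°, +154.02°, +178.41°.
Eastward gaps between consecutive values (wrapping around): 13.26°, 6.15°, 299.36°, 9.75°, 24.39°, 7.09°.
Largest gap = 299.36° ⇒ minimal covering band is its complement: 360° − 299.36° = 60.64°.
Band runs from +144.27° eastward to -155.09°, crossing the antimeridian.

60.64°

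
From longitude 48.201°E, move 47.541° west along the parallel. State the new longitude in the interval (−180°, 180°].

0.660°E

Start at +48.201°; shift −47.541° → +0.660°.
+0.660° already lies in (−180°, 180°].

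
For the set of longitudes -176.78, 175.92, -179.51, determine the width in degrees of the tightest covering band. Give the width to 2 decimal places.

Sort the longitudes: -179.51°, -176.78°, +175.92°.
Eastward gaps between consecutive values (wrapping around): 2.73°, 352.70°, 4.57°.
Largest gap = 352.70° ⇒ minimal covering band is its complement: 360° − 352.70° = 7.30°.
Band runs from +175.92° eastward to -176.78°, crossing the antimeridian.

7.30°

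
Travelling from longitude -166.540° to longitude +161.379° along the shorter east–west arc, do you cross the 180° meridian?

Yes

Naïve |161.379 − -166.540| = 327.919° > 180°, so the shorter arc goes the other way round — across 180°.
Signed shortest Δλ = ((161.379 − -166.540 + 180) mod 360) − 180 = -32.081°.
Going west by 32.081° from -166.540° passes through 180° before reaching +161.379°.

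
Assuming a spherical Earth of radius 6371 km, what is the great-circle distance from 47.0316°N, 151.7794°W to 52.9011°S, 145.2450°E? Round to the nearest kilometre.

12607 km

Δλ = 145.2450 − -151.7794 = 297.0244°; wrapped into (−180°, 180°]: -62.9756°.
Δφ = -52.9011 − 47.0316 = -99.9327°.
a = sin²(Δφ/2) + cos φ₁ · cos φ₂ · sin²(Δλ/2) = 0.698409.
c = 2·atan2(√a, √(1−a)) = 1.97884 rad → d = 6371·c ≈ 12607.21 km.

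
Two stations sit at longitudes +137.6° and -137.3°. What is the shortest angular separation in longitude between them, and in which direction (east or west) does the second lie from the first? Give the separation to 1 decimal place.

85.1° east

Raw difference: -137.3 − 137.6 = -274.9°.
Normalise into (−180°, 180°]: -274.9° + 360° = 85.1°.
Positive ⇒ the second point lies to the east; separation 85.1°.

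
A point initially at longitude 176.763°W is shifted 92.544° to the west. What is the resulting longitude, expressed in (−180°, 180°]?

90.693°E

Start at -176.763°; shift −92.544° → -269.307°.
-269.307° lies outside (−180°, 180°]; add 360° → +90.693°.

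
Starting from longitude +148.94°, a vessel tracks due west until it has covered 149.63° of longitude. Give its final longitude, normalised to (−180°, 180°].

Start at +148.94°; shift −149.63° → -0.69°.
-0.69° already lies in (−180°, 180°].

-0.69°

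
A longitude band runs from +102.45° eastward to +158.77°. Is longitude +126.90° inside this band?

Band width going east from +102.45° to +158.77°: ((158.77 − 102.45) mod 360) = 56.32°.
Offset of +126.90° east of the west edge: ((126.90 − 102.45) mod 360) = 24.45°.
24.45° ≤ 56.32° ⇒ inside.

Yes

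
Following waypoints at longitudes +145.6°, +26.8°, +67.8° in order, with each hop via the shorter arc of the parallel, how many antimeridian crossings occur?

Leg 1: +145.6° → +26.8°, shortest Δλ = -118.8° (west) — does not cross 180°.
Leg 2: +26.8° → +67.8°, shortest Δλ = 41.0° (east) — does not cross 180°.
Total crossings: 0.

0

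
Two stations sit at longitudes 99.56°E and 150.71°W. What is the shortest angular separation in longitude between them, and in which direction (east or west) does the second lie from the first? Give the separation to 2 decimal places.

Raw difference: -150.71 − 99.56 = -250.27°.
Normalise into (−180°, 180°]: -250.27° + 360° = 109.73°.
Positive ⇒ the second point lies to the east; separation 109.73°.

109.73° east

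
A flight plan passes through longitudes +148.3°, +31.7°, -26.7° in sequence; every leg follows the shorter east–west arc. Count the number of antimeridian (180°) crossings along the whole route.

0

Leg 1: +148.3° → +31.7°, shortest Δλ = -116.6° (west) — does not cross 180°.
Leg 2: +31.7° → -26.7°, shortest Δλ = -58.4° (west) — does not cross 180°.
Total crossings: 0.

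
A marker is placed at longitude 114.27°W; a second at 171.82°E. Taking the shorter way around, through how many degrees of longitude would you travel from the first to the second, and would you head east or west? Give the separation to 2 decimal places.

73.91° west

Raw difference: 171.82 − -114.27 = 286.09°.
Normalise into (−180°, 180°]: 286.09° − 360° = -73.91°.
Negative ⇒ the second point lies to the west; separation 73.91°.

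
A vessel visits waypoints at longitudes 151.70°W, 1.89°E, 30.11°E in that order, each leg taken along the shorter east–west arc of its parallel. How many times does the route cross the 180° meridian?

0

Leg 1: -151.70° → +1.89°, shortest Δλ = 153.59° (east) — does not cross 180°.
Leg 2: +1.89° → +30.11°, shortest Δλ = 28.22° (east) — does not cross 180°.
Total crossings: 0.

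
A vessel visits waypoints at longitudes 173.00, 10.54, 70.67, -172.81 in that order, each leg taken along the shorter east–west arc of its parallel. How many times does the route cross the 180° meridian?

1

Leg 1: +173.00° → +10.54°, shortest Δλ = -162.46° (west) — does not cross 180°.
Leg 2: +10.54° → +70.67°, shortest Δλ = 60.13° (east) — does not cross 180°.
Leg 3: +70.67° → -172.81°, shortest Δλ = 116.52° (east) — crosses 180°.
Total crossings: 1.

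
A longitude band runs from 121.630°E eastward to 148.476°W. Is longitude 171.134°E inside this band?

Band width going east from +121.630° to -148.476°: ((-148.476 − 121.630) mod 360) = 89.894°.
Offset of +171.134° east of the west edge: ((171.134 − 121.630) mod 360) = 49.504°.
49.504° ≤ 89.894° ⇒ inside.

Yes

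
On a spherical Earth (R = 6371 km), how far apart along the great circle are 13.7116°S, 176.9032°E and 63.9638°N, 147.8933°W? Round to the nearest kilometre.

Δλ = -147.8933 − 176.9032 = -324.7965°; wrapped into (−180°, 180°]: 35.2035°.
Δφ = 63.9638 − -13.7116 = 77.6754°.
a = sin²(Δφ/2) + cos φ₁ · cos φ₂ · sin²(Δλ/2) = 0.432270.
c = 2·atan2(√a, √(1−a)) = 1.43492 rad → d = 6371·c ≈ 9141.87 km.

9142 km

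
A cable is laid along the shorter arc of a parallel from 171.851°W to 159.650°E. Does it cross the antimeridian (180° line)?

Naïve |159.650 − -171.851| = 331.501° > 180°, so the shorter arc goes the other way round — across 180°.
Signed shortest Δλ = ((159.650 − -171.851 + 180) mod 360) − 180 = -28.499°.
Going west by 28.499° from -171.851° passes through 180° before reaching +159.650°.

Yes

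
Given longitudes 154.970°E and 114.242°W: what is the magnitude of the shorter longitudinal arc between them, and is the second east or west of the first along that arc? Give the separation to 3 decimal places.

Raw difference: -114.242 − 154.970 = -269.212°.
Normalise into (−180°, 180°]: -269.212° + 360° = 90.788°.
Positive ⇒ the second point lies to the east; separation 90.788°.

90.788° east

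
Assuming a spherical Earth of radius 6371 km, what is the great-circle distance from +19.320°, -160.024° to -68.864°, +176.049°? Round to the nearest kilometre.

9992 km

Δλ = 176.049 − -160.024 = 336.073°; wrapped into (−180°, 180°]: -23.927°.
Δφ = -68.864 − 19.320 = -88.184°.
a = sin²(Δφ/2) + cos φ₁ · cos φ₂ · sin²(Δλ/2) = 0.498776.
c = 2·atan2(√a, √(1−a)) = 1.56835 rad → d = 6371·c ≈ 9991.95 km.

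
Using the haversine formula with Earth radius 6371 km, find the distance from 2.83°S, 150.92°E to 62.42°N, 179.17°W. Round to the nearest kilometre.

7681 km

Δλ = -179.17 − 150.92 = -330.09°; wrapped into (−180°, 180°]: 29.91°.
Δφ = 62.42 − -2.83 = 65.25°.
a = sin²(Δφ/2) + cos φ₁ · cos φ₂ · sin²(Δλ/2) = 0.321465.
c = 2·atan2(√a, √(1−a)) = 1.20567 rad → d = 6371·c ≈ 7681.31 km.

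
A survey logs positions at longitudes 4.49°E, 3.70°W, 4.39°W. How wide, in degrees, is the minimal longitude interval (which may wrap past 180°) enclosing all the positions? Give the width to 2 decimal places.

Sort the longitudes: -4.39°, -3.70°, +4.49°.
Eastward gaps between consecutive values (wrapping around): 0.69°, 8.19°, 351.12°.
Largest gap = 351.12° ⇒ minimal covering band is its complement: 360° − 351.12° = 8.88°.
Band runs from -4.39° eastward to +4.49°.

8.88°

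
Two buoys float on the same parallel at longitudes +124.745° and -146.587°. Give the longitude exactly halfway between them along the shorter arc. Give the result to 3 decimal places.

+169.079°

Signed shortest Δλ from +124.745° to -146.587° is +88.668°.
Midpoint longitude = +124.745° + (+88.668°)/2 = +124.745° + 44.334° = +169.079°.
(The naïve average (+124.745 + -146.587)/2 = -10.921° is on the wrong side of the globe.)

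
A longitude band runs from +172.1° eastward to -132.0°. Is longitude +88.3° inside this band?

Band width going east from +172.1° to -132.0°: ((-132.0 − 172.1) mod 360) = 55.9°.
Offset of +88.3° east of the west edge: ((88.3 − 172.1) mod 360) = 276.2°.
276.2° > 55.9° ⇒ outside.

No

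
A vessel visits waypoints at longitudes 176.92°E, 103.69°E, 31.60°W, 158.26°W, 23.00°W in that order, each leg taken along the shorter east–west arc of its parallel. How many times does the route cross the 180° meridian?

0

Leg 1: +176.92° → +103.69°, shortest Δλ = -73.23° (west) — does not cross 180°.
Leg 2: +103.69° → -31.60°, shortest Δλ = -135.29° (west) — does not cross 180°.
Leg 3: -31.60° → -158.26°, shortest Δλ = -126.66° (west) — does not cross 180°.
Leg 4: -158.26° → -23.00°, shortest Δλ = 135.26° (east) — does not cross 180°.
Total crossings: 0.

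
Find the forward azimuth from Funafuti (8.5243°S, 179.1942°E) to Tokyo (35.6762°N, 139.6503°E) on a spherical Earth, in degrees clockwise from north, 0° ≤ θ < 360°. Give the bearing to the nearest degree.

322°

Δλ = 139.6503 − 179.1942 = -39.5439°.
θ = atan2( sin Δλ · cos φ₂ , cos φ₁ · sin φ₂ − sin φ₁ · cos φ₂ · cos Δλ )
  = atan2(-0.51718, 0.66961) = -37.681° → normalised to [0°, 360°): 322.319°.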